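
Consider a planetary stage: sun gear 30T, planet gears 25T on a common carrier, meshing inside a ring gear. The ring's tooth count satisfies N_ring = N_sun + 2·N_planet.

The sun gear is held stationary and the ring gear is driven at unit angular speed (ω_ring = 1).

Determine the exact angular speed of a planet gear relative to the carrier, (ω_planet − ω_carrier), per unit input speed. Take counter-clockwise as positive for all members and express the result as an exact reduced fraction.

48/55

N_ring = 30 + 2·25 = 80
30(ω_s−ω_c) = −80(ω_r−ω_c),  ω_s=0, ω_r=1
30(0−ω_c) = −80(1−ω_c)  ⇒  110ω_c = 80  ⇒  ω_c = 8/11
sun–planet: 30·(0−8/11) = −25·(ω_p−ω_c)  ⇒  ω_p−ω_c = −(30/25)·(-8/11) = 48/55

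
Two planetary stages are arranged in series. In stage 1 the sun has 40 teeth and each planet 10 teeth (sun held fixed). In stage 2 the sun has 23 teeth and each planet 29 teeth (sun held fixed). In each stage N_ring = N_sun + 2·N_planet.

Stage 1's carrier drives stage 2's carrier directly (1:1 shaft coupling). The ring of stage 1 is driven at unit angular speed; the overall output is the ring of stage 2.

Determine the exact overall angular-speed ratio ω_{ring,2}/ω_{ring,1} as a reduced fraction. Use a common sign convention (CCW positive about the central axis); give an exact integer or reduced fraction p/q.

Stage 1: N_ring = 40 + 2·10 = 60
Stage 1: 40(ω_s−ω_c) = −60(ω_r−ω_c),  ω_s=0, ω_r=1
Stage 1: 40(0−ω_c) = −60(1−ω_c)  ⇒  100ω_c = 60  ⇒  ω_c = 3/5
  ⇒ ω_c¹/ω_r¹ = 3/5
Stage 2: N_ring = 23 + 2·29 = 81
Stage 2: 23(ω_s−ω_c) = −81(ω_r−ω_c),  ω_s=0, ω_c=1
Stage 2: ω_r = 1 − (23/81)(0−1) = 104/81
  ⇒ ω_r²/ω_c² = 104/81
Coupling ω_c² = ω_c¹ ⇒ overall = 3/5 × 104/81 = 104/135

104/135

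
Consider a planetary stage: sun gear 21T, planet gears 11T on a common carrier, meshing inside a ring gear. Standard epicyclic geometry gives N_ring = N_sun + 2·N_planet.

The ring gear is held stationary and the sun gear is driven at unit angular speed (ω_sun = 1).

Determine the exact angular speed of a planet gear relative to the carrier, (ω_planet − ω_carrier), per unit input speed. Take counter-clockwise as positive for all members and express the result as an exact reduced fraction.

N_ring = 21 + 2·11 = 43
21(ω_s−ω_c) = −43(ω_r−ω_c),  ω_r=0, ω_s=1
21(1−ω_c) = −43(0−ω_c)  ⇒  64ω_c = 21  ⇒  ω_c = 21/64
sun–planet: 21·(1−21/64) = −11·(ω_p−ω_c)  ⇒  ω_p−ω_c = −(21/11)·(43/64) = -903/704

-903/704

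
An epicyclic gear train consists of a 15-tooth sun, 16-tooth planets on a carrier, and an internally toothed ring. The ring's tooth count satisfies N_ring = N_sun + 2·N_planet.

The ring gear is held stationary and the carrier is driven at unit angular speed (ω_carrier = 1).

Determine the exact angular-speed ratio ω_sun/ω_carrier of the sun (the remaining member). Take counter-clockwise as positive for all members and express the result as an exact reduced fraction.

N_ring = 15 + 2·16 = 47
15(ω_s−ω_c) = −47(ω_r−ω_c),  ω_r=0, ω_c=1
ω_s = 1 − (47/15)(0−1) = 62/15
ω_s/ω_c = 62/15

62/15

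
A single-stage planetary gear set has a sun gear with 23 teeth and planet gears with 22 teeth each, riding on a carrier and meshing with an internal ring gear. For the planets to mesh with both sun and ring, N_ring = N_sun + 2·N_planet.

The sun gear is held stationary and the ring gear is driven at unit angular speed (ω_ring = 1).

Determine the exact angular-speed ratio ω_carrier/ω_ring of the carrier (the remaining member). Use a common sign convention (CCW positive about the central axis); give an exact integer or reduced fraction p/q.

67/90

N_ring = 23 + 2·22 = 67
23(ω_s−ω_c) = −67(ω_r−ω_c),  ω_s=0, ω_r=1
23(0−ω_c) = −67(1−ω_c)  ⇒  90ω_c = 67  ⇒  ω_c = 67/90
ω_c/ω_r = 67/90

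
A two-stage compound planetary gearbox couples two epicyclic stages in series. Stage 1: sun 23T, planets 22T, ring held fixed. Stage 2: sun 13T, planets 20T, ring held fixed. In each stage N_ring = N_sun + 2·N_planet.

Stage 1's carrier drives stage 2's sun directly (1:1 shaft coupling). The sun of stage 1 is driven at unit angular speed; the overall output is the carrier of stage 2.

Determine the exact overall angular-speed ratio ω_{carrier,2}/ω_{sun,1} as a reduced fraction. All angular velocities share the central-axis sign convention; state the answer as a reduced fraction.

299/5940

Stage 1: N_ring = 23 + 2·22 = 67
Stage 1: 23(ω_s−ω_c) = −67(ω_r−ω_c),  ω_r=0, ω_s=1
Stage 1: 23(1−ω_c) = −67(0−ω_c)  ⇒  90ω_c = 23  ⇒  ω_c = 23/90
  ⇒ ω_c¹/ω_s¹ = 23/90
Stage 2: N_ring = 13 + 2·20 = 53
Stage 2: 13(ω_s−ω_c) = −53(ω_r−ω_c),  ω_r=0, ω_s=1
Stage 2: 13(1−ω_c) = −53(0−ω_c)  ⇒  66ω_c = 13  ⇒  ω_c = 13/66
  ⇒ ω_c²/ω_s² = 13/66
Coupling ω_s² = ω_c¹ ⇒ overall = 23/90 × 13/66 = 299/5940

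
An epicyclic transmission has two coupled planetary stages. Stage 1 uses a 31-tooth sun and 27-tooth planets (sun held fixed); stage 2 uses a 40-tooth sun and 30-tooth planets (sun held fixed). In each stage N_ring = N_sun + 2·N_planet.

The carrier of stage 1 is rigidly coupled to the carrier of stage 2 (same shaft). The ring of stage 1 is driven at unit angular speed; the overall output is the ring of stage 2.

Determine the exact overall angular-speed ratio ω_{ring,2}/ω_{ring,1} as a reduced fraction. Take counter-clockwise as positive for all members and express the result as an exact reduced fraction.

119/116

Stage 1: N_ring = 31 + 2·27 = 85
Stage 1: 31(ω_s−ω_c) = −85(ω_r−ω_c),  ω_s=0, ω_r=1
Stage 1: 31(0−ω_c) = −85(1−ω_c)  ⇒  116ω_c = 85  ⇒  ω_c = 85/116
  ⇒ ω_c¹/ω_r¹ = 85/116
Stage 2: N_ring = 40 + 2·30 = 100
Stage 2: 40(ω_s−ω_c) = −100(ω_r−ω_c),  ω_s=0, ω_c=1
Stage 2: ω_r = 1 − (40/100)(0−1) = 7/5
  ⇒ ω_r²/ω_c² = 7/5
Coupling ω_c² = ω_c¹ ⇒ overall = 85/116 × 7/5 = 119/116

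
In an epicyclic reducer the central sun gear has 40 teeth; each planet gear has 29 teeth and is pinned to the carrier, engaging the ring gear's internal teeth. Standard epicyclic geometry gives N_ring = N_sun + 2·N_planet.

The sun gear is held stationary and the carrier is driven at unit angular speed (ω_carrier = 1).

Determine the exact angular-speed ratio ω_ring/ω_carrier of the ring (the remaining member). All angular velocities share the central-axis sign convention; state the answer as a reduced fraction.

N_ring = 40 + 2·29 = 98
40(ω_s−ω_c) = −98(ω_r−ω_c),  ω_s=0, ω_c=1
ω_r = 1 − (40/98)(0−1) = 69/49
ω_r/ω_c = 69/49

69/49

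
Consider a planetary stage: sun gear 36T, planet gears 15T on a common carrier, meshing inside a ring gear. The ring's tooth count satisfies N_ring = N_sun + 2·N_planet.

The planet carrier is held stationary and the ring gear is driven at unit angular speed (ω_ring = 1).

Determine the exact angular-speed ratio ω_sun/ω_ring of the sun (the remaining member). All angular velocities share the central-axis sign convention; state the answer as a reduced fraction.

N_ring = 36 + 2·15 = 66
36(ω_s−ω_c) = −66(ω_r−ω_c),  ω_c=0, ω_r=1
ω_s = 0 − (66/36)(1−0) = -11/6
ω_s/ω_r = -11/6

-11/6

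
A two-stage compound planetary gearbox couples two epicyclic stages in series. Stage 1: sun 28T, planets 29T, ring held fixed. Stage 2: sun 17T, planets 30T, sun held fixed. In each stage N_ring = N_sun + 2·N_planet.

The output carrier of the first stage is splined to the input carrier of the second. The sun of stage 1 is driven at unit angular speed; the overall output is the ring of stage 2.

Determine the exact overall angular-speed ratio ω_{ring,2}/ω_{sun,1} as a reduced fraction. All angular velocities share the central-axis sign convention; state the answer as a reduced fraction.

188/627

Stage 1: N_ring = 28 + 2·29 = 86
Stage 1: 28(ω_s−ω_c) = −86(ω_r−ω_c),  ω_r=0, ω_s=1
Stage 1: 28(1−ω_c) = −86(0−ω_c)  ⇒  114ω_c = 28  ⇒  ω_c = 14/57
  ⇒ ω_c¹/ω_s¹ = 14/57
Stage 2: N_ring = 17 + 2·30 = 77
Stage 2: 17(ω_s−ω_c) = −77(ω_r−ω_c),  ω_s=0, ω_c=1
Stage 2: ω_r = 1 − (17/77)(0−1) = 94/77
  ⇒ ω_r²/ω_c² = 94/77
Coupling ω_c² = ω_c¹ ⇒ overall = 14/57 × 94/77 = 188/627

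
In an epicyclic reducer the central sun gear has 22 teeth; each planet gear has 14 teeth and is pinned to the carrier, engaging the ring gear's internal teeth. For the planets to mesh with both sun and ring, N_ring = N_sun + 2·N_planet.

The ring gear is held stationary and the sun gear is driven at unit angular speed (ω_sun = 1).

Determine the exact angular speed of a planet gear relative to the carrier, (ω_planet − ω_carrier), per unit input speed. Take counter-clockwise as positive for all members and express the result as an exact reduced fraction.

-275/252

N_ring = 22 + 2·14 = 50
22(ω_s−ω_c) = −50(ω_r−ω_c),  ω_r=0, ω_s=1
22(1−ω_c) = −50(0−ω_c)  ⇒  72ω_c = 22  ⇒  ω_c = 11/36
sun–planet: 22·(1−11/36) = −14·(ω_p−ω_c)  ⇒  ω_p−ω_c = −(22/14)·(25/36) = -275/252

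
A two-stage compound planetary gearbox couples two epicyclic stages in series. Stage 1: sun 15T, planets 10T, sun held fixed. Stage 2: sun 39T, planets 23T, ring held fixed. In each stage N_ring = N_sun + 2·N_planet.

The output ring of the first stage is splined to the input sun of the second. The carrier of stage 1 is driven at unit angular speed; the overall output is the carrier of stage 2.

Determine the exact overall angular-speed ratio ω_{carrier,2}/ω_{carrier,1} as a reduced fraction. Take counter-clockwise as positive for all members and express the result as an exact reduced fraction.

195/434

Stage 1: N_ring = 15 + 2·10 = 35
Stage 1: 15(ω_s−ω_c) = −35(ω_r−ω_c),  ω_s=0, ω_c=1
Stage 1: ω_r = 1 − (15/35)(0−1) = 10/7
  ⇒ ω_r¹/ω_c¹ = 10/7
Stage 2: N_ring = 39 + 2·23 = 85
Stage 2: 39(ω_s−ω_c) = −85(ω_r−ω_c),  ω_r=0, ω_s=1
Stage 2: 39(1−ω_c) = −85(0−ω_c)  ⇒  124ω_c = 39  ⇒  ω_c = 39/124
  ⇒ ω_c²/ω_s² = 39/124
Coupling ω_s² = ω_r¹ ⇒ overall = 10/7 × 39/124 = 195/434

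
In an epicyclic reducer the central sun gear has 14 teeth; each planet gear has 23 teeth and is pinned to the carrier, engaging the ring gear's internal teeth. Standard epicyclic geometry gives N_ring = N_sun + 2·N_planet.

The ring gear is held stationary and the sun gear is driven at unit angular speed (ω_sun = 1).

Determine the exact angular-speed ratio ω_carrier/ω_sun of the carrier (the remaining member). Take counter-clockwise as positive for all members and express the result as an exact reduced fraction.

7/37

N_ring = 14 + 2·23 = 60
14(ω_s−ω_c) = −60(ω_r−ω_c),  ω_r=0, ω_s=1
14(1−ω_c) = −60(0−ω_c)  ⇒  74ω_c = 14  ⇒  ω_c = 7/37
ω_c/ω_s = 7/37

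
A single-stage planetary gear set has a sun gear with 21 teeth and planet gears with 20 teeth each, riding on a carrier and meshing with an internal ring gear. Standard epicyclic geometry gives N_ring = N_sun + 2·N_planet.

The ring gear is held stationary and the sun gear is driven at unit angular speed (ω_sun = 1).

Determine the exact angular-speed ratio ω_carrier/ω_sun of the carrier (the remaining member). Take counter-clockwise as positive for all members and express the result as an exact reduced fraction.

N_ring = 21 + 2·20 = 61
21(ω_s−ω_c) = −61(ω_r−ω_c),  ω_r=0, ω_s=1
21(1−ω_c) = −61(0−ω_c)  ⇒  82ω_c = 21  ⇒  ω_c = 21/82
ω_c/ω_s = 21/82

21/82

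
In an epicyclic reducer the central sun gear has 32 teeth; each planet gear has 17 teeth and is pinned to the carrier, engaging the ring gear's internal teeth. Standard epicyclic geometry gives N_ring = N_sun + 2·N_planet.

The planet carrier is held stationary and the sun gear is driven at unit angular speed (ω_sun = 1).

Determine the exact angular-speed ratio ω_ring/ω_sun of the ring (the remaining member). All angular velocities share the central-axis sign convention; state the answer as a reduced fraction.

-16/33

N_ring = 32 + 2·17 = 66
32(ω_s−ω_c) = −66(ω_r−ω_c),  ω_c=0, ω_s=1
ω_r = 0 − (32/66)(1−0) = -16/33
ω_r/ω_s = -16/33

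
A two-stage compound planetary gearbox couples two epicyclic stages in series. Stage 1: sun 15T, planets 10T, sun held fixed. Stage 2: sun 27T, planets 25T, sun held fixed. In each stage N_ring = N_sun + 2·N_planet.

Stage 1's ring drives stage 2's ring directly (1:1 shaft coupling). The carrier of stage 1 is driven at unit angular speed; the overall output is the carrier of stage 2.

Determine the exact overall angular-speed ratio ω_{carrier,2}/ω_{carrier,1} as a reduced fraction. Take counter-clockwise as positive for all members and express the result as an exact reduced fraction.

Stage 1: N_ring = 15 + 2·10 = 35
Stage 1: 15(ω_s−ω_c) = −35(ω_r−ω_c),  ω_s=0, ω_c=1
Stage 1: ω_r = 1 − (15/35)(0−1) = 10/7
  ⇒ ω_r¹/ω_c¹ = 10/7
Stage 2: N_ring = 27 + 2·25 = 77
Stage 2: 27(ω_s−ω_c) = −77(ω_r−ω_c),  ω_s=0, ω_r=1
Stage 2: 27(0−ω_c) = −77(1−ω_c)  ⇒  104ω_c = 77  ⇒  ω_c = 77/104
  ⇒ ω_c²/ω_r² = 77/104
Coupling ω_r² = ω_r¹ ⇒ overall = 10/7 × 77/104 = 55/52

55/52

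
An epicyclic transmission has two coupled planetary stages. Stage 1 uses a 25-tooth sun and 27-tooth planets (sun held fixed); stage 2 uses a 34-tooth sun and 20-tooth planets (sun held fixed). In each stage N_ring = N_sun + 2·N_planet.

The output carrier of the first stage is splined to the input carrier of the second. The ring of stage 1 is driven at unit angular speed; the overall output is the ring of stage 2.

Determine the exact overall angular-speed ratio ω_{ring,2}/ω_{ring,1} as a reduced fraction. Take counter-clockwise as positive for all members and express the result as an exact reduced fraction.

2133/1924

Stage 1: N_ring = 25 + 2·27 = 79
Stage 1: 25(ω_s−ω_c) = −79(ω_r−ω_c),  ω_s=0, ω_r=1
Stage 1: 25(0−ω_c) = −79(1−ω_c)  ⇒  104ω_c = 79  ⇒  ω_c = 79/104
  ⇒ ω_c¹/ω_r¹ = 79/104
Stage 2: N_ring = 34 + 2·20 = 74
Stage 2: 34(ω_s−ω_c) = −74(ω_r−ω_c),  ω_s=0, ω_c=1
Stage 2: ω_r = 1 − (34/74)(0−1) = 54/37
  ⇒ ω_r²/ω_c² = 54/37
Coupling ω_c² = ω_c¹ ⇒ overall = 79/104 × 54/37 = 2133/1924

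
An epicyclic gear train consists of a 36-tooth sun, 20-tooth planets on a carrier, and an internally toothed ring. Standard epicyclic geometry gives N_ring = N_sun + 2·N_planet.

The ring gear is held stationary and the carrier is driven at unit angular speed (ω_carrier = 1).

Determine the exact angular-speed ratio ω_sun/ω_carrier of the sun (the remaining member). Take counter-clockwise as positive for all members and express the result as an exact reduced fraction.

28/9

N_ring = 36 + 2·20 = 76
36(ω_s−ω_c) = −76(ω_r−ω_c),  ω_r=0, ω_c=1
ω_s = 1 − (76/36)(0−1) = 28/9
ω_s/ω_c = 28/9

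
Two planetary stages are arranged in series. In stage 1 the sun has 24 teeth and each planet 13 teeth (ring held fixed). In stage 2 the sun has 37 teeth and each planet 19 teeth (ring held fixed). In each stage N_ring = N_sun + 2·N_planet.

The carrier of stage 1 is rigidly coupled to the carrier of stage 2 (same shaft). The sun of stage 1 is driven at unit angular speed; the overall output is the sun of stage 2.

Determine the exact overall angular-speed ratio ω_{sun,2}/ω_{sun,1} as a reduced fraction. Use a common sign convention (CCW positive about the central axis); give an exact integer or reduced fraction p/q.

1344/1369

Stage 1: N_ring = 24 + 2·13 = 50
Stage 1: 24(ω_s−ω_c) = −50(ω_r−ω_c),  ω_r=0, ω_s=1
Stage 1: 24(1−ω_c) = −50(0−ω_c)  ⇒  74ω_c = 24  ⇒  ω_c = 12/37
  ⇒ ω_c¹/ω_s¹ = 12/37
Stage 2: N_ring = 37 + 2·19 = 75
Stage 2: 37(ω_s−ω_c) = −75(ω_r−ω_c),  ω_r=0, ω_c=1
Stage 2: ω_s = 1 − (75/37)(0−1) = 112/37
  ⇒ ω_s²/ω_c² = 112/37
Coupling ω_c² = ω_c¹ ⇒ overall = 12/37 × 112/37 = 1344/1369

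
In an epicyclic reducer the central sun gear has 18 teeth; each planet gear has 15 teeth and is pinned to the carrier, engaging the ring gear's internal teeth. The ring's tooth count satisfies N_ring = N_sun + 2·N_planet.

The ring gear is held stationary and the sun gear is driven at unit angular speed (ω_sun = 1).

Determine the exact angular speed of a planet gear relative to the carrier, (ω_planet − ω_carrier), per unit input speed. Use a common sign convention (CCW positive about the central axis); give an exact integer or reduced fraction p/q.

-48/55

N_ring = 18 + 2·15 = 48
18(ω_s−ω_c) = −48(ω_r−ω_c),  ω_r=0, ω_s=1
18(1−ω_c) = −48(0−ω_c)  ⇒  66ω_c = 18  ⇒  ω_c = 3/11
sun–planet: 18·(1−3/11) = −15·(ω_p−ω_c)  ⇒  ω_p−ω_c = −(18/15)·(8/11) = -48/55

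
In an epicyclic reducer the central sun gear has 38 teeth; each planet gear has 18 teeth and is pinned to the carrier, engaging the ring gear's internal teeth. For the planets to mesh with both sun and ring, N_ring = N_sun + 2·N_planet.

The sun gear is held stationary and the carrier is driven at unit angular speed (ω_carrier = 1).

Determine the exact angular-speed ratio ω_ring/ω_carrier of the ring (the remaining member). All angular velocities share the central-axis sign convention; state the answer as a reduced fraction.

N_ring = 38 + 2·18 = 74
38(ω_s−ω_c) = −74(ω_r−ω_c),  ω_s=0, ω_c=1
ω_r = 1 − (38/74)(0−1) = 56/37
ω_r/ω_c = 56/37

56/37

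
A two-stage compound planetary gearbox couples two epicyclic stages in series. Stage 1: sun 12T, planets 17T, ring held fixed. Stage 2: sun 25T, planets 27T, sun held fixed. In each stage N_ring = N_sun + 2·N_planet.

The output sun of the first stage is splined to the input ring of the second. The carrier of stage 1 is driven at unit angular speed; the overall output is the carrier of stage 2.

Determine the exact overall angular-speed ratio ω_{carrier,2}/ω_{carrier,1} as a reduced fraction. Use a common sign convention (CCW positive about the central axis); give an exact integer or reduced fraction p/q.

Stage 1: N_ring = 12 + 2·17 = 46
Stage 1: 12(ω_s−ω_c) = −46(ω_r−ω_c),  ω_r=0, ω_c=1
Stage 1: ω_s = 1 − (46/12)(0−1) = 29/6
  ⇒ ω_s¹/ω_c¹ = 29/6
Stage 2: N_ring = 25 + 2·27 = 79
Stage 2: 25(ω_s−ω_c) = −79(ω_r−ω_c),  ω_s=0, ω_r=1
Stage 2: 25(0−ω_c) = −79(1−ω_c)  ⇒  104ω_c = 79  ⇒  ω_c = 79/104
  ⇒ ω_c²/ω_r² = 79/104
Coupling ω_r² = ω_s¹ ⇒ overall = 29/6 × 79/104 = 2291/624

2291/624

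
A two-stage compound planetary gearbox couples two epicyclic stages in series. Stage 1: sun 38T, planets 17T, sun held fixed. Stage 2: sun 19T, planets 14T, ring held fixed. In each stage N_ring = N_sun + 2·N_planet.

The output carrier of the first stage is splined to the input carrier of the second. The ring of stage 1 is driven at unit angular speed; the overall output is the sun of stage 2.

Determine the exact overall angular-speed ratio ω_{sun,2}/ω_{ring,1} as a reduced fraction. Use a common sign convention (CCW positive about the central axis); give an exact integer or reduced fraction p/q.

216/95

Stage 1: N_ring = 38 + 2·17 = 72
Stage 1: 38(ω_s−ω_c) = −72(ω_r−ω_c),  ω_s=0, ω_r=1
Stage 1: 38(0−ω_c) = −72(1−ω_c)  ⇒  110ω_c = 72  ⇒  ω_c = 36/55
  ⇒ ω_c¹/ω_r¹ = 36/55
Stage 2: N_ring = 19 + 2·14 = 47
Stage 2: 19(ω_s−ω_c) = −47(ω_r−ω_c),  ω_r=0, ω_c=1
Stage 2: ω_s = 1 − (47/19)(0−1) = 66/19
  ⇒ ω_s²/ω_c² = 66/19
Coupling ω_c² = ω_c¹ ⇒ overall = 36/55 × 66/19 = 216/95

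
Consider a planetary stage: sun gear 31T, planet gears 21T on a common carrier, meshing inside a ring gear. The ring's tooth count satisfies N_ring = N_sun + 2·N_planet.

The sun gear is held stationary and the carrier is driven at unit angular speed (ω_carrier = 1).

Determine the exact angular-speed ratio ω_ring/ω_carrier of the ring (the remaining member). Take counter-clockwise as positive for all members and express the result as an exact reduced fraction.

N_ring = 31 + 2·21 = 73
31(ω_s−ω_c) = −73(ω_r−ω_c),  ω_s=0, ω_c=1
ω_r = 1 − (31/73)(0−1) = 104/73
ω_r/ω_c = 104/73

104/73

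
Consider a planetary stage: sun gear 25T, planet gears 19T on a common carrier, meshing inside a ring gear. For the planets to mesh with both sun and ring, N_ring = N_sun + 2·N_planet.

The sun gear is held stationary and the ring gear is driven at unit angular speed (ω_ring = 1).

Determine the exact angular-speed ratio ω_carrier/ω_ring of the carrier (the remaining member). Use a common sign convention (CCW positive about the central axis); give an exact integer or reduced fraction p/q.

63/88

N_ring = 25 + 2·19 = 63
25(ω_s−ω_c) = −63(ω_r−ω_c),  ω_s=0, ω_r=1
25(0−ω_c) = −63(1−ω_c)  ⇒  88ω_c = 63  ⇒  ω_c = 63/88
ω_c/ω_r = 63/88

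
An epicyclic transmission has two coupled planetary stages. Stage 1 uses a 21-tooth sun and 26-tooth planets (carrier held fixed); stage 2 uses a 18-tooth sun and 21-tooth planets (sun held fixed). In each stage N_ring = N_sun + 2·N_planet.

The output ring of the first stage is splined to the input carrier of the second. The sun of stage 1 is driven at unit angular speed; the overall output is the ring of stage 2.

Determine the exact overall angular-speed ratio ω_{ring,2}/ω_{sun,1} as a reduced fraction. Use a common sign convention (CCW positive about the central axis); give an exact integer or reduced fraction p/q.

Stage 1: N_ring = 21 + 2·26 = 73
Stage 1: 21(ω_s−ω_c) = −73(ω_r−ω_c),  ω_c=0, ω_s=1
Stage 1: ω_r = 0 − (21/73)(1−0) = -21/73
  ⇒ ω_r¹/ω_s¹ = -21/73
Stage 2: N_ring = 18 + 2·21 = 60
Stage 2: 18(ω_s−ω_c) = −60(ω_r−ω_c),  ω_s=0, ω_c=1
Stage 2: ω_r = 1 − (18/60)(0−1) = 13/10
  ⇒ ω_r²/ω_c² = 13/10
Coupling ω_c² = ω_r¹ ⇒ overall = -21/73 × 13/10 = -273/730

-273/730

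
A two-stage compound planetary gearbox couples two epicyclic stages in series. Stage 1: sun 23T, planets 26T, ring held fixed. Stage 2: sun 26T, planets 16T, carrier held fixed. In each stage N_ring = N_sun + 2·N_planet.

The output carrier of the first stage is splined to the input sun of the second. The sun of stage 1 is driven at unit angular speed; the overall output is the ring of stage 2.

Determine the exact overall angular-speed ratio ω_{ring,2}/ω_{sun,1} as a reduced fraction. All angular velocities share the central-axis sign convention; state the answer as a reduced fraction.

-299/2842

Stage 1: N_ring = 23 + 2·26 = 75
Stage 1: 23(ω_s−ω_c) = −75(ω_r−ω_c),  ω_r=0, ω_s=1
Stage 1: 23(1−ω_c) = −75(0−ω_c)  ⇒  98ω_c = 23  ⇒  ω_c = 23/98
  ⇒ ω_c¹/ω_s¹ = 23/98
Stage 2: N_ring = 26 + 2·16 = 58
Stage 2: 26(ω_s−ω_c) = −58(ω_r−ω_c),  ω_c=0, ω_s=1
Stage 2: ω_r = 0 − (26/58)(1−0) = -13/29
  ⇒ ω_r²/ω_s² = -13/29
Coupling ω_s² = ω_c¹ ⇒ overall = 23/98 × -13/29 = -299/2842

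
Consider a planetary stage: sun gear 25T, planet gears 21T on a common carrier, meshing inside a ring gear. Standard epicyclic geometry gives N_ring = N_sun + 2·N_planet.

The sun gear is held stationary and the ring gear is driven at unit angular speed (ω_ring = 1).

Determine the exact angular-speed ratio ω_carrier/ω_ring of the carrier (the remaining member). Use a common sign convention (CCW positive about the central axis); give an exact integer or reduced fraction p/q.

N_ring = 25 + 2·21 = 67
25(ω_s−ω_c) = −67(ω_r−ω_c),  ω_s=0, ω_r=1
25(0−ω_c) = −67(1−ω_c)  ⇒  92ω_c = 67  ⇒  ω_c = 67/92
ω_c/ω_r = 67/92

67/92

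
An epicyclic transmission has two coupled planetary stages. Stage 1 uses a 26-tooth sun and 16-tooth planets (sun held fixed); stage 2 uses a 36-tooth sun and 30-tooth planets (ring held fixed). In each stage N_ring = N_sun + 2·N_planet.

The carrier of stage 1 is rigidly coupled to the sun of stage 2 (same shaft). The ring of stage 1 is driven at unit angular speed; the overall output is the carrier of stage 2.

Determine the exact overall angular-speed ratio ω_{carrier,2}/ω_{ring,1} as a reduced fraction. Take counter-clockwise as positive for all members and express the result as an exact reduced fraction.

Stage 1: N_ring = 26 + 2·16 = 58
Stage 1: 26(ω_s−ω_c) = −58(ω_r−ω_c),  ω_s=0, ω_r=1
Stage 1: 26(0−ω_c) = −58(1−ω_c)  ⇒  84ω_c = 58  ⇒  ω_c = 29/42
  ⇒ ω_c¹/ω_r¹ = 29/42
Stage 2: N_ring = 36 + 2·30 = 96
Stage 2: 36(ω_s−ω_c) = −96(ω_r−ω_c),  ω_r=0, ω_s=1
Stage 2: 36(1−ω_c) = −96(0−ω_c)  ⇒  132ω_c = 36  ⇒  ω_c = 3/11
  ⇒ ω_c²/ω_s² = 3/11
Coupling ω_s² = ω_c¹ ⇒ overall = 29/42 × 3/11 = 29/154

29/154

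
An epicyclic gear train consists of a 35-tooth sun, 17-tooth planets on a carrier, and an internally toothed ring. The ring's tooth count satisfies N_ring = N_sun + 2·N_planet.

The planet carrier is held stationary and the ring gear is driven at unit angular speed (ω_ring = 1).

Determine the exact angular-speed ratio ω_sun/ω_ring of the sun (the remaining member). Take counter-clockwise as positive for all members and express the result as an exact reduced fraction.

-69/35

N_ring = 35 + 2·17 = 69
35(ω_s−ω_c) = −69(ω_r−ω_c),  ω_c=0, ω_r=1
ω_s = 0 − (69/35)(1−0) = -69/35
ω_s/ω_r = -69/35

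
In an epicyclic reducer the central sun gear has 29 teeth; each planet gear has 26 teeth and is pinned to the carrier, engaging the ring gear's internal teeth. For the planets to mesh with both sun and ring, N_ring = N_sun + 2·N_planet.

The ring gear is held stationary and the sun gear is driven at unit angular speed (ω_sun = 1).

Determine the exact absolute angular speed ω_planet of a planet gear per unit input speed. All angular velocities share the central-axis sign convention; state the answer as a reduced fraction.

-29/52

N_ring = 29 + 2·26 = 81
29(ω_s−ω_c) = −81(ω_r−ω_c),  ω_r=0, ω_s=1
29(1−ω_c) = −81(0−ω_c)  ⇒  110ω_c = 29  ⇒  ω_c = 29/110
sun–planet: 29·(1−29/110) = −26·(ω_p−ω_c)  ⇒  ω_p−ω_c = −(29/26)·(81/110) = -2349/2860
ω_p = 29/110 − 2349/2860 = -29/52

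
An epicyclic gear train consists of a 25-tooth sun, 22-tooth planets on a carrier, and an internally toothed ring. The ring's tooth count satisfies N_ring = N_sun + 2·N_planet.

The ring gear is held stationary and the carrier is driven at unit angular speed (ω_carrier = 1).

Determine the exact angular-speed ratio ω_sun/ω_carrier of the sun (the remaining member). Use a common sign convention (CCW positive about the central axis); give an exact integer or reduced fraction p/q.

N_ring = 25 + 2·22 = 69
25(ω_s−ω_c) = −69(ω_r−ω_c),  ω_r=0, ω_c=1
ω_s = 1 − (69/25)(0−1) = 94/25
ω_s/ω_c = 94/25

94/25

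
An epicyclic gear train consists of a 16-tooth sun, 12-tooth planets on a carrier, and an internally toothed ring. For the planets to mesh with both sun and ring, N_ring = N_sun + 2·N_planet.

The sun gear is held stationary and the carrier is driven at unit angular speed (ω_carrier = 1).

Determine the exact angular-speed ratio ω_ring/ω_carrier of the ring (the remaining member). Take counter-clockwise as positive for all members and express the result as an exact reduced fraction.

N_ring = 16 + 2·12 = 40
16(ω_s−ω_c) = −40(ω_r−ω_c),  ω_s=0, ω_c=1
ω_r = 1 − (16/40)(0−1) = 7/5
ω_r/ω_c = 7/5

7/5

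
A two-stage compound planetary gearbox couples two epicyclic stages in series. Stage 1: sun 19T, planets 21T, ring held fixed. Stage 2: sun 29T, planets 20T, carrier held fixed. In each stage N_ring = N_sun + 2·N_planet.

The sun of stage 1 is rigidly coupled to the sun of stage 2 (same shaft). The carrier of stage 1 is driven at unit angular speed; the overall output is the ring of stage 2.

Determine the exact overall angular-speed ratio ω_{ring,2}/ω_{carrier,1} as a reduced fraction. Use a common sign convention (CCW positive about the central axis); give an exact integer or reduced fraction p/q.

Stage 1: N_ring = 19 + 2·21 = 61
Stage 1: 19(ω_s−ω_c) = −61(ω_r−ω_c),  ω_r=0, ω_c=1
Stage 1: ω_s = 1 − (61/19)(0−1) = 80/19
  ⇒ ω_s¹/ω_c¹ = 80/19
Stage 2: N_ring = 29 + 2·20 = 69
Stage 2: 29(ω_s−ω_c) = −69(ω_r−ω_c),  ω_c=0, ω_s=1
Stage 2: ω_r = 0 − (29/69)(1−0) = -29/69
  ⇒ ω_r²/ω_s² = -29/69
Coupling ω_s² = ω_s¹ ⇒ overall = 80/19 × -29/69 = -2320/1311

-2320/1311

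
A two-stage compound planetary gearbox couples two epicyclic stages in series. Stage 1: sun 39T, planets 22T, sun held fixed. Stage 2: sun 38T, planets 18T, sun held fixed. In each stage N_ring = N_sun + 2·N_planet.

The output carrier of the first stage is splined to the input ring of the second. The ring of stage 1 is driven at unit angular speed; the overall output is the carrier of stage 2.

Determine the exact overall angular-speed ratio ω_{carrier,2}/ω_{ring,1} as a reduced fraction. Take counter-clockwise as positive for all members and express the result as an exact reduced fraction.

Stage 1: N_ring = 39 + 2·22 = 83
Stage 1: 39(ω_s−ω_c) = −83(ω_r−ω_c),  ω_s=0, ω_r=1
Stage 1: 39(0−ω_c) = −83(1−ω_c)  ⇒  122ω_c = 83  ⇒  ω_c = 83/122
  ⇒ ω_c¹/ω_r¹ = 83/122
Stage 2: N_ring = 38 + 2·18 = 74
Stage 2: 38(ω_s−ω_c) = −74(ω_r−ω_c),  ω_s=0, ω_r=1
Stage 2: 38(0−ω_c) = −74(1−ω_c)  ⇒  112ω_c = 74  ⇒  ω_c = 37/56
  ⇒ ω_c²/ω_r² = 37/56
Coupling ω_r² = ω_c¹ ⇒ overall = 83/122 × 37/56 = 3071/6832

3071/6832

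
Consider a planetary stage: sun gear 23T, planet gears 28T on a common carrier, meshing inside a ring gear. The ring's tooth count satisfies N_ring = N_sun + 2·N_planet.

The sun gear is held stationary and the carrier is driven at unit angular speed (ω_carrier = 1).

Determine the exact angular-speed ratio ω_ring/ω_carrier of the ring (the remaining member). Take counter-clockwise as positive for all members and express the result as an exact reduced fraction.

102/79

N_ring = 23 + 2·28 = 79
23(ω_s−ω_c) = −79(ω_r−ω_c),  ω_s=0, ω_c=1
ω_r = 1 − (23/79)(0−1) = 102/79
ω_r/ω_c = 102/79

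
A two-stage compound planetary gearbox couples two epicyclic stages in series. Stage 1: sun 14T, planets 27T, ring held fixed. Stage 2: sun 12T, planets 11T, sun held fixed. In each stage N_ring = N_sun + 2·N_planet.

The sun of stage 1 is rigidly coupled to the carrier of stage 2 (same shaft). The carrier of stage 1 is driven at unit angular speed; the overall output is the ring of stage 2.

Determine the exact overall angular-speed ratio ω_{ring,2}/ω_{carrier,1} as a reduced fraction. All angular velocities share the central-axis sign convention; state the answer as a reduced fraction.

Stage 1: N_ring = 14 + 2·27 = 68
Stage 1: 14(ω_s−ω_c) = −68(ω_r−ω_c),  ω_r=0, ω_c=1
Stage 1: ω_s = 1 − (68/14)(0−1) = 41/7
  ⇒ ω_s¹/ω_c¹ = 41/7
Stage 2: N_ring = 12 + 2·11 = 34
Stage 2: 12(ω_s−ω_c) = −34(ω_r−ω_c),  ω_s=0, ω_c=1
Stage 2: ω_r = 1 − (12/34)(0−1) = 23/17
  ⇒ ω_r²/ω_c² = 23/17
Coupling ω_c² = ω_s¹ ⇒ overall = 41/7 × 23/17 = 943/119

943/119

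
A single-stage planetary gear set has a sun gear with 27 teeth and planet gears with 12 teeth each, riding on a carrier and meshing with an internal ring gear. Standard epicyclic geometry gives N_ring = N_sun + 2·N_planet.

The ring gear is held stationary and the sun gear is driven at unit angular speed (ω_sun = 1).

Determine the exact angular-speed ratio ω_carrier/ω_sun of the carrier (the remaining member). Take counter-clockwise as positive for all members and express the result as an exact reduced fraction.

N_ring = 27 + 2·12 = 51
27(ω_s−ω_c) = −51(ω_r−ω_c),  ω_r=0, ω_s=1
27(1−ω_c) = −51(0−ω_c)  ⇒  78ω_c = 27  ⇒  ω_c = 9/26
ω_c/ω_s = 9/26

9/26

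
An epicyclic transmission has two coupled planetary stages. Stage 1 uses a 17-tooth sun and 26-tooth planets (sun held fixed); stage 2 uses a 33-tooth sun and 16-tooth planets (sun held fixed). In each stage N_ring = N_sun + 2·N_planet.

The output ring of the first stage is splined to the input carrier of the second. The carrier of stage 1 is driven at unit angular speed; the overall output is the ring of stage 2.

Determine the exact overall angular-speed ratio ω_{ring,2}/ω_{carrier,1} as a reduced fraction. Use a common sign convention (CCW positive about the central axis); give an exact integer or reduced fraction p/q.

8428/4485

Stage 1: N_ring = 17 + 2·26 = 69
Stage 1: 17(ω_s−ω_c) = −69(ω_r−ω_c),  ω_s=0, ω_c=1
Stage 1: ω_r = 1 − (17/69)(0−1) = 86/69
  ⇒ ω_r¹/ω_c¹ = 86/69
Stage 2: N_ring = 33 + 2·16 = 65
Stage 2: 33(ω_s−ω_c) = −65(ω_r−ω_c),  ω_s=0, ω_c=1
Stage 2: ω_r = 1 − (33/65)(0−1) = 98/65
  ⇒ ω_r²/ω_c² = 98/65
Coupling ω_c² = ω_r¹ ⇒ overall = 86/69 × 98/65 = 8428/4485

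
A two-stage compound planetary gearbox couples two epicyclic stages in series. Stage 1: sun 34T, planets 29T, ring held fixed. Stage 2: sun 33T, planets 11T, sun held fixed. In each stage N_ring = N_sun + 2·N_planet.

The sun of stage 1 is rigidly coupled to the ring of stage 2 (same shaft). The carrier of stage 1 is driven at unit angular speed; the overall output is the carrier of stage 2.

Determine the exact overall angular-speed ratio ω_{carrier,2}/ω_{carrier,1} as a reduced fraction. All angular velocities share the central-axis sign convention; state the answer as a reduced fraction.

315/136

Stage 1: N_ring = 34 + 2·29 = 92
Stage 1: 34(ω_s−ω_c) = −92(ω_r−ω_c),  ω_r=0, ω_c=1
Stage 1: ω_s = 1 − (92/34)(0−1) = 63/17
  ⇒ ω_s¹/ω_c¹ = 63/17
Stage 2: N_ring = 33 + 2·11 = 55
Stage 2: 33(ω_s−ω_c) = −55(ω_r−ω_c),  ω_s=0, ω_r=1
Stage 2: 33(0−ω_c) = −55(1−ω_c)  ⇒  88ω_c = 55  ⇒  ω_c = 5/8
  ⇒ ω_c²/ω_r² = 5/8
Coupling ω_r² = ω_s¹ ⇒ overall = 63/17 × 5/8 = 315/136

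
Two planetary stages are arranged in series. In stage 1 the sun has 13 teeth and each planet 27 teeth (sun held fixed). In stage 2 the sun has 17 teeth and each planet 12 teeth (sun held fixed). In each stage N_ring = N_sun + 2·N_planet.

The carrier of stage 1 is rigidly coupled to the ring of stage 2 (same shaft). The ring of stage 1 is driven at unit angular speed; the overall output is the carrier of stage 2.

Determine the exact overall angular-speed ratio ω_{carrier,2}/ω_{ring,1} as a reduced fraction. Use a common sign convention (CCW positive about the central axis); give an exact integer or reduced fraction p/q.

2747/4640

Stage 1: N_ring = 13 + 2·27 = 67
Stage 1: 13(ω_s−ω_c) = −67(ω_r−ω_c),  ω_s=0, ω_r=1
Stage 1: 13(0−ω_c) = −67(1−ω_c)  ⇒  80ω_c = 67  ⇒  ω_c = 67/80
  ⇒ ω_c¹/ω_r¹ = 67/80
Stage 2: N_ring = 17 + 2·12 = 41
Stage 2: 17(ω_s−ω_c) = −41(ω_r−ω_c),  ω_s=0, ω_r=1
Stage 2: 17(0−ω_c) = −41(1−ω_c)  ⇒  58ω_c = 41  ⇒  ω_c = 41/58
  ⇒ ω_c²/ω_r² = 41/58
Coupling ω_r² = ω_c¹ ⇒ overall = 67/80 × 41/58 = 2747/4640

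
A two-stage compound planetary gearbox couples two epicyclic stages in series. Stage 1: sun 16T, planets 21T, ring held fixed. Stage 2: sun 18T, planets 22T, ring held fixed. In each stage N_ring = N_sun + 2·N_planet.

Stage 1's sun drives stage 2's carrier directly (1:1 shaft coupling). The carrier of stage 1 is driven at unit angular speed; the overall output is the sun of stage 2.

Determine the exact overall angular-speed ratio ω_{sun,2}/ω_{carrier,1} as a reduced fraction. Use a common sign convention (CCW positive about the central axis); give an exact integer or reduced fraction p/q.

185/9

Stage 1: N_ring = 16 + 2·21 = 58
Stage 1: 16(ω_s−ω_c) = −58(ω_r−ω_c),  ω_r=0, ω_c=1
Stage 1: ω_s = 1 − (58/16)(0−1) = 37/8
  ⇒ ω_s¹/ω_c¹ = 37/8
Stage 2: N_ring = 18 + 2·22 = 62
Stage 2: 18(ω_s−ω_c) = −62(ω_r−ω_c),  ω_r=0, ω_c=1
Stage 2: ω_s = 1 − (62/18)(0−1) = 40/9
  ⇒ ω_s²/ω_c² = 40/9
Coupling ω_c² = ω_s¹ ⇒ overall = 37/8 × 40/9 = 185/9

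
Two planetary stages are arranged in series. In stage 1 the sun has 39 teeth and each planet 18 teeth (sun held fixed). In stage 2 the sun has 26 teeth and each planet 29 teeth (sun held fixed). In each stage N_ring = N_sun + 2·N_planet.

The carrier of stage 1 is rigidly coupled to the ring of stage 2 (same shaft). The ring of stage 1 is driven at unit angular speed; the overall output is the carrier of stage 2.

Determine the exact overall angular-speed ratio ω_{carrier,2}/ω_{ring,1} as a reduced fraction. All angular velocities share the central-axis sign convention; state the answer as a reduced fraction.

Stage 1: N_ring = 39 + 2·18 = 75
Stage 1: 39(ω_s−ω_c) = −75(ω_r−ω_c),  ω_s=0, ω_r=1
Stage 1: 39(0−ω_c) = −75(1−ω_c)  ⇒  114ω_c = 75  ⇒  ω_c = 25/38
  ⇒ ω_c¹/ω_r¹ = 25/38
Stage 2: N_ring = 26 + 2·29 = 84
Stage 2: 26(ω_s−ω_c) = −84(ω_r−ω_c),  ω_s=0, ω_r=1
Stage 2: 26(0−ω_c) = −84(1−ω_c)  ⇒  110ω_c = 84  ⇒  ω_c = 42/55
  ⇒ ω_c²/ω_r² = 42/55
Coupling ω_r² = ω_c¹ ⇒ overall = 25/38 × 42/55 = 105/209

105/209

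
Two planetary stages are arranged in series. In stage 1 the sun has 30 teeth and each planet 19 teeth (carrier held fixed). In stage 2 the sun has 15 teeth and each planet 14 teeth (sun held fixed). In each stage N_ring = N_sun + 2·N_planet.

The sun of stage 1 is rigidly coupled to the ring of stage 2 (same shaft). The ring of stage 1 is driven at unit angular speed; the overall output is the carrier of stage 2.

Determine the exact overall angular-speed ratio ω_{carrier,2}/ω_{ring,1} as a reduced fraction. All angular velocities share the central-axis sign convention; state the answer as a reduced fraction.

Stage 1: N_ring = 30 + 2·19 = 68
Stage 1: 30(ω_s−ω_c) = −68(ω_r−ω_c),  ω_c=0, ω_r=1
Stage 1: ω_s = 0 − (68/30)(1−0) = -34/15
  ⇒ ω_s¹/ω_r¹ = -34/15
Stage 2: N_ring = 15 + 2·14 = 43
Stage 2: 15(ω_s−ω_c) = −43(ω_r−ω_c),  ω_s=0, ω_r=1
Stage 2: 15(0−ω_c) = −43(1−ω_c)  ⇒  58ω_c = 43  ⇒  ω_c = 43/58
  ⇒ ω_c²/ω_r² = 43/58
Coupling ω_r² = ω_s¹ ⇒ overall = -34/15 × 43/58 = -731/435

-731/435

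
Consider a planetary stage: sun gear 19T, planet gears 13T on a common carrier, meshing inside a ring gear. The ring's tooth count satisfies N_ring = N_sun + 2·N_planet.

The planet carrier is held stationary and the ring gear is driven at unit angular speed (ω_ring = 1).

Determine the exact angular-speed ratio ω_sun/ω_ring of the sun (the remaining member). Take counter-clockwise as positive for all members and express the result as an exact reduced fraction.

N_ring = 19 + 2·13 = 45
19(ω_s−ω_c) = −45(ω_r−ω_c),  ω_c=0, ω_r=1
ω_s = 0 − (45/19)(1−0) = -45/19
ω_s/ω_r = -45/19

-45/19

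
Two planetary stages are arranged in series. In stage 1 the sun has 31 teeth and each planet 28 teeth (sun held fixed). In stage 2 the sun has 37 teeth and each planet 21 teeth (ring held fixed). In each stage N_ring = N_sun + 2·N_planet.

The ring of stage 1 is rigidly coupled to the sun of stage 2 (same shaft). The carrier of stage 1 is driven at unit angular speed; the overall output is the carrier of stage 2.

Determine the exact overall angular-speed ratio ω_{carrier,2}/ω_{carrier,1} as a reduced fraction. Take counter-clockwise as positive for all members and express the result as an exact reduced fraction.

2183/5046

Stage 1: N_ring = 31 + 2·28 = 87
Stage 1: 31(ω_s−ω_c) = −87(ω_r−ω_c),  ω_s=0, ω_c=1
Stage 1: ω_r = 1 − (31/87)(0−1) = 118/87
  ⇒ ω_r¹/ω_c¹ = 118/87
Stage 2: N_ring = 37 + 2·21 = 79
Stage 2: 37(ω_s−ω_c) = −79(ω_r−ω_c),  ω_r=0, ω_s=1
Stage 2: 37(1−ω_c) = −79(0−ω_c)  ⇒  116ω_c = 37  ⇒  ω_c = 37/116
  ⇒ ω_c²/ω_s² = 37/116
Coupling ω_s² = ω_r¹ ⇒ overall = 118/87 × 37/116 = 2183/5046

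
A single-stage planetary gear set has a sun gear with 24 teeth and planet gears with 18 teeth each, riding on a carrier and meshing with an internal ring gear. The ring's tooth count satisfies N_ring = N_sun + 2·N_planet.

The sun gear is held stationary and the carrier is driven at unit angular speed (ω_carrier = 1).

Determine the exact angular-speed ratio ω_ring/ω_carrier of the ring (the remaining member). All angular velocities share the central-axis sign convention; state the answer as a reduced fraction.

7/5

N_ring = 24 + 2·18 = 60
24(ω_s−ω_c) = −60(ω_r−ω_c),  ω_s=0, ω_c=1
ω_r = 1 − (24/60)(0−1) = 7/5
ω_r/ω_c = 7/5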